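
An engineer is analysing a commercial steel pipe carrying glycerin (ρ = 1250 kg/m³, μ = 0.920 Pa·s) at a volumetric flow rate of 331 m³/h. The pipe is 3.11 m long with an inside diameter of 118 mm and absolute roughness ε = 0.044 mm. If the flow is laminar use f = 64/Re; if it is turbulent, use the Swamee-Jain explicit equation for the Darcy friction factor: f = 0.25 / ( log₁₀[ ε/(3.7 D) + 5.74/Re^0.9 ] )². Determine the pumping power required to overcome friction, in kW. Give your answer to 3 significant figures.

P ≈ 5.08 kW

Q = 331 m³/h = 331/3600 = 0.09194 m³/s.
Cross-sectional area A = πD²/4 = π(0.118)²/4 = 0.01094 m²; mean velocity V = Q/A = 0.09194/0.01094 = 8.408 m/s.
Reynolds number Re = ρVD/μ = 1250 · 8.408 · 0.118 / 0.92 = 1348.
Re < 2300 → laminar flow, so f = 64/Re = 64/1348 = 0.04748 (the turbulent correlation is not needed).
Darcy-Weisbach: ΔP = f(L/D)(ρV²/2) = 0.04748·(3.11/0.118)·(1250·8.408²/2) = 0.04748·26.36·4.418e+04 = 5.528e+04 Pa.
Pumping power P = QΔP = 0.09194·5.528e+04 = 5083 W = 5.08 kW.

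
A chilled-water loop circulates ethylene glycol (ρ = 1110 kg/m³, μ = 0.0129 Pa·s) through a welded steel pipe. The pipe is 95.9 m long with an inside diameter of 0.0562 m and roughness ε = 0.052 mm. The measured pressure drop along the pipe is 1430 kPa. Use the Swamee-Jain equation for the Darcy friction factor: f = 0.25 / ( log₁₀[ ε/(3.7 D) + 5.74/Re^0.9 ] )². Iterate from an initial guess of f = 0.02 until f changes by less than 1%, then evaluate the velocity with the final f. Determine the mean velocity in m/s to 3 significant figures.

Rearranging Darcy-Weisbach: V = √(2·ΔP·D/(f·L·ρ)). With ε/D = 5.2e-05/0.0562 = 0.000925, iterate starting from f = 0.02:
  f = 0.02 → V = √(2·1.43e+06·0.0562/(0.02·95.9·1110)) = 8.689 m/s; Re = ρVD/μ = 4.202e+04; f → 0.02457
  f = 0.02457 → V = 7.839 m/s; Re = 3.791e+04; f → 0.02496
  f = 0.02496 → V = 7.777 m/s; Re = 3.761e+04; f → 0.025
Converged (Δf/f < 1%). With the final f = 0.025: V = √(2·1.43e+06·0.0562/(0.025·95.9·1110)) = 7.772 m/s.

V ≈ 7.77 m/s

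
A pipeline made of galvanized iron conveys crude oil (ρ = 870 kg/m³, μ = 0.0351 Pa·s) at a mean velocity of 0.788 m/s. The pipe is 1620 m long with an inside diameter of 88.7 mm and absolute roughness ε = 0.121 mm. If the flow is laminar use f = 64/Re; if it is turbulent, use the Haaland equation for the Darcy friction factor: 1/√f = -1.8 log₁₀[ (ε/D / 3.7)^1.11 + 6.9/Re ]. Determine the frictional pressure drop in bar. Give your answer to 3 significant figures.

ΔP ≈ 1.82 bar

Reynolds number Re = ρVD/μ = 870 · 0.788 · 0.0887 / 0.0351 = 1732.
Re < 2300 → laminar flow, so f = 64/Re = 64/1732 = 0.03694 (the turbulent correlation is not needed).
Darcy-Weisbach: ΔP = f(L/D)(ρV²/2) = 0.03694·(1620/0.0887)·(870·0.788²/2) = 0.03694·1.826e+04·270.1 = 1.822e+05 Pa.
ΔP = 1.822e+05 Pa = 1.82 bar.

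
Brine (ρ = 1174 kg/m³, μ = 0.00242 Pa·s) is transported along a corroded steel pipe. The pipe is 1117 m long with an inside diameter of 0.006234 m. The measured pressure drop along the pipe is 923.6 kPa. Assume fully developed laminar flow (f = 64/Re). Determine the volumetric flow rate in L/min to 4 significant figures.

Q ≈ 0.7599 L/min

For laminar flow, f = 64/Re with Re = ρVD/μ, so Darcy-Weisbach reduces to ΔP = 32μLV/D². Solving for V: V = ΔP·D²/(32μL) = 9.236e+05·(0.006234)²/(32·0.00242·1117) = 0.415 m/s.
Check: Re = ρVD/μ = 1174·0.415·0.006234/0.00242 = 1255 < 2300, so the laminar assumption holds.
Q = V·A = 0.415·(π/4·0.006234²) = 1.267e-05 m³/s = 0.7599 L/min.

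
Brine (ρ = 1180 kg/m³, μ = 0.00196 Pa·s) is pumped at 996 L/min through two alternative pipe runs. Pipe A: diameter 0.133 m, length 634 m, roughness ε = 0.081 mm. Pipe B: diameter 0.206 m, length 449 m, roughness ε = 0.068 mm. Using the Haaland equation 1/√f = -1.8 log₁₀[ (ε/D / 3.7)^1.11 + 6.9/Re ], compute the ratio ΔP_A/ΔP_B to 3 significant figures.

Pipe A: V = Q/A = 0.0166/0.01389 = 1.195 m/s; Re = 9.567e+04; ε/D = 0.000609; Haaland → f = 0.02062; ΔP_A = f(L/D)(ρV²/2) = 8.28e+04 Pa.
Pipe B: V = Q/A = 0.0166/0.03333 = 0.4981 m/s; Re = 6.177e+04; ε/D = 0.00033; Haaland → f = 0.0209; ΔP_B = f(L/D)(ρV²/2) = 6668 Pa.
ΔP_A/ΔP_B = 8.28e+04/6668 = 12.4.

ΔP_A/ΔP_B ≈ 12.4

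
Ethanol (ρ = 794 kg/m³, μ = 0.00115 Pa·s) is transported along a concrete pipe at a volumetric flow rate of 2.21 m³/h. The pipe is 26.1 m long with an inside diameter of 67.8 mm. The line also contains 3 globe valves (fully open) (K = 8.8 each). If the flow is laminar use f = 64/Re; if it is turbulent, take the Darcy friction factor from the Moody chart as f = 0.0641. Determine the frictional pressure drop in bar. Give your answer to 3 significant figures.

ΔP ≈ 0.00586 bar

Q = 2.21 m³/h = 2.21/3600 = 0.0006139 m³/s.
Cross-sectional area A = πD²/4 = π(0.0678)²/4 = 0.00361 m²; mean velocity V = Q/A = 0.0006139/0.00361 = 0.17 m/s.
Reynolds number Re = ρVD/μ = 794 · 0.17 · 0.0678 / 0.00115 = 7960.
Re > 4000 → turbulent; use the Moody-chart value f = 0.0641.
Total minor-loss coefficient ΣK = 3·8.8 = 26.4.
ΔP = [f·L/D + ΣK]·(ρV²/2) = [0.0641·26.1/0.0678 + 26.4]·(794·0.17²/2) = [24.68 + 26.4]·11.48 = 586.3 Pa.
ΔP = 586.3 Pa = 0.00586 bar.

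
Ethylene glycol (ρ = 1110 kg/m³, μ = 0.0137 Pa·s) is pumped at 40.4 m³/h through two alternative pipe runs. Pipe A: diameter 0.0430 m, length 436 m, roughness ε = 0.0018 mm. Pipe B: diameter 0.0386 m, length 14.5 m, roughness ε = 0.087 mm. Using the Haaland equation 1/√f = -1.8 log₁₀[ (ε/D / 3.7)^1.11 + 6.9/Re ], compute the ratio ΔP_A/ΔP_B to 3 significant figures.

ΔP_A/ΔP_B ≈ 14.9

Pipe A: V = Q/A = 0.01122/0.001452 = 7.728 m/s; Re = 2.692e+04; ε/D = 4.19e-05; Haaland → f = 0.024; ΔP_A = f(L/D)(ρV²/2) = 8.067e+06 Pa.
Pipe B: V = Q/A = 0.01122/0.00117 = 9.59 m/s; Re = 2.999e+04; ε/D = 0.00225; Haaland → f = 0.02832; ΔP_B = f(L/D)(ρV²/2) = 5.43e+05 Pa.
ΔP_A/ΔP_B = 8.067e+06/5.43e+05 = 14.9.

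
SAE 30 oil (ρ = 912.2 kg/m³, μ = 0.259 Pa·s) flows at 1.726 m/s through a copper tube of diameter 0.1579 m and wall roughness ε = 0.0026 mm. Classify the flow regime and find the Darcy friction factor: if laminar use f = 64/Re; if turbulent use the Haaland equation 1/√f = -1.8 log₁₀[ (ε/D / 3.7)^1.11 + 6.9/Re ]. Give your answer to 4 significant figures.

Re = ρVD/μ = 912.2·1.726·0.1579/0.259 = 959.9.
Re < 2300 → laminar, so f = 64/Re = 0.06668 (roughness is irrelevant in laminar flow).

f ≈ 0.06668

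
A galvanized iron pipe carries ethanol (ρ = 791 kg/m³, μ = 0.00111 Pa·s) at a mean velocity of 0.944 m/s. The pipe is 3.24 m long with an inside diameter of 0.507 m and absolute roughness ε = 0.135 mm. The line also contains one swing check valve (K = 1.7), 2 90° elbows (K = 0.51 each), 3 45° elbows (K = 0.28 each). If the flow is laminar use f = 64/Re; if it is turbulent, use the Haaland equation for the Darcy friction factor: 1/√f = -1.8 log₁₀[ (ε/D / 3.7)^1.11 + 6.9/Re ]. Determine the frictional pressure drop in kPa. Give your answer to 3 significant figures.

ΔP ≈ 1.29 kPa

Reynolds number Re = ρVD/μ = 791 · 0.944 · 0.507 / 0.00111 = 3.411e+05.
Re > 4000 → turbulent. Relative roughness ε/D = 0.000135/0.507 = 0.000266. Haaland: 1/√f = -1.8 log₁₀[(0.000266/3.7)^1.11 + 6.9/3.411e+05] = -1.8 log₁₀[2.52e-05 + 2.02e-05] = 7.817, so f = 0.01637.
Total minor-loss coefficient ΣK = 1·1.7 + 2·0.51 + 3·0.28 = 3.56.
ΔP = [f·L/D + ΣK]·(ρV²/2) = [0.01637·3.24/0.507 + 3.56]·(791·0.944²/2) = [0.1046 + 3.56]·352.4 = 1292 Pa.
ΔP = 1292 Pa = 1.29 kPa.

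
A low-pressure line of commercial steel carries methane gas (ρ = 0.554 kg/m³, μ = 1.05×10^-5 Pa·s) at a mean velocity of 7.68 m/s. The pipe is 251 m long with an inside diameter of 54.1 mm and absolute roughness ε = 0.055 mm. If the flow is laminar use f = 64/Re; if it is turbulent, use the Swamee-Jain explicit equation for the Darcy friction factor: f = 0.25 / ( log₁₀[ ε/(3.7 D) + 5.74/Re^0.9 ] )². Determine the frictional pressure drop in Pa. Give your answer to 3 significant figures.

ΔP ≈ 2100 Pa

Reynolds number Re = ρVD/μ = 0.554 · 7.68 · 0.0541 / 1.05e-05 = 2.192e+04.
Re > 4000 → turbulent. Relative roughness ε/D = 5.5e-05/0.0541 = 0.00102. Swamee-Jain: f = 0.25/(log₁₀[0.00102/3.7 + 5.74/2.192e+04^0.9])² = 0.25/(log₁₀[0.000275 + 0.000711])² = 0.25/(-3.006)² = 0.02767.
Darcy-Weisbach: ΔP = f(L/D)(ρV²/2) = 0.02767·(251/0.0541)·(0.554·7.68²/2) = 0.02767·4640·16.34 = 2097 Pa.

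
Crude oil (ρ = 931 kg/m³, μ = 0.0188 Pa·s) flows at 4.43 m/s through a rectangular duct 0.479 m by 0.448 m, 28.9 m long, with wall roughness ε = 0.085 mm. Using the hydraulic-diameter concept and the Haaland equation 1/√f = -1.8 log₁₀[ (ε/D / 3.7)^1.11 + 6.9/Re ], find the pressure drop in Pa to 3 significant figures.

ΔP ≈ 10600 Pa

Hydraulic diameter D_h = 4A/P = 4·(0.479·0.448)/(2·(0.479+0.448)) = 0.8584/1.854 = 0.463 m.
Re = ρVD_h/μ = 931·4.43·0.463/0.0188 = 1.016e+05.
ε/D_h = 8.5e-05/0.463 = 0.000184; Haaland gives 1/√f = -1.8 log₁₀[1.67e-05+6.79e-05] = 7.331, so f = 0.01861.
ΔP = f(L/D_h)(ρV²/2) = 0.01861·28.9/0.463·9135 = 1.061e+04 Pa.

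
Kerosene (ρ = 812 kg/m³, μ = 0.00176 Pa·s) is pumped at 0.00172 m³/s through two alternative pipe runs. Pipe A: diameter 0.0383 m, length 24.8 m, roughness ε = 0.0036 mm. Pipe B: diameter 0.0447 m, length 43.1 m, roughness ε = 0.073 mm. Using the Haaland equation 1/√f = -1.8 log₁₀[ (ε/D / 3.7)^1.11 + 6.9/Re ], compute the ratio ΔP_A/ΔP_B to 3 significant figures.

ΔP_A/ΔP_B ≈ 1.07

Pipe A: V = Q/A = 0.00172/0.001152 = 1.493 m/s; Re = 2.638e+04; ε/D = 9.4e-05; Haaland → f = 0.02422; ΔP_A = f(L/D)(ρV²/2) = 1.419e+04 Pa.
Pipe B: V = Q/A = 0.00172/0.001569 = 1.096 m/s; Re = 2.26e+04; ε/D = 0.00163; Haaland → f = 0.02823; ΔP_B = f(L/D)(ρV²/2) = 1.328e+04 Pa.
ΔP_A/ΔP_B = 1.419e+04/1.328e+04 = 1.07.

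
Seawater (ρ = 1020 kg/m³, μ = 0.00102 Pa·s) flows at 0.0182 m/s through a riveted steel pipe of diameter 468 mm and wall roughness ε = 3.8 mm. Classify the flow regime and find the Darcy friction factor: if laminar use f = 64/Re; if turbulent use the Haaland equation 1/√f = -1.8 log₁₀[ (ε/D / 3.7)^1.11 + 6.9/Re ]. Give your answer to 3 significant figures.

f ≈ 0.0419

Re = ρVD/μ = 1020·0.0182·0.468/0.00102 = 8518.
Re > 4000 → turbulent. ε/D = 0.0038/0.468 = 0.00812; Haaland: 1/√f = -1.8 log₁₀[0.00112 + 0.00081] = 4.886, so f = 0.04188.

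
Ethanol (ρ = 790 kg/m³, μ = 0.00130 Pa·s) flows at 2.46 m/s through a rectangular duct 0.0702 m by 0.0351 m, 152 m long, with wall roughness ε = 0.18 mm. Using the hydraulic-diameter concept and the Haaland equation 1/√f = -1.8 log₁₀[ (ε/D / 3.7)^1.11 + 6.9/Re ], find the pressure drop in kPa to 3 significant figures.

Hydraulic diameter D_h = 4A/P = 4·(0.0702·0.0351)/(2·(0.0702+0.0351)) = 0.009856/0.2106 = 0.0468 m.
Re = ρVD_h/μ = 790·2.46·0.0468/0.0013 = 6.996e+04.
ε/D_h = 0.00018/0.0468 = 0.00385; Haaland gives 1/√f = -1.8 log₁₀[0.000488+9.86e-05] = 5.817, so f = 0.02956.
ΔP = f(L/D_h)(ρV²/2) = 0.02956·152/0.0468·2390 = 2.295e+05 Pa.
ΔP = 229 kPa.

ΔP ≈ 229 kPa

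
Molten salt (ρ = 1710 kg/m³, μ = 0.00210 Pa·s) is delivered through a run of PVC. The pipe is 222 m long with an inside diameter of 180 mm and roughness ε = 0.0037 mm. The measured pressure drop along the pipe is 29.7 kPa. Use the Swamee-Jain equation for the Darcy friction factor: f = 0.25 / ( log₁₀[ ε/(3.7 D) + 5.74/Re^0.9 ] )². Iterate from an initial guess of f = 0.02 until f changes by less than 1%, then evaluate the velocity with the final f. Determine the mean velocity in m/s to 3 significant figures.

Rearranging Darcy-Weisbach: V = √(2·ΔP·D/(f·L·ρ)). With ε/D = 3.7e-06/0.18 = 2.06e-05, iterate starting from f = 0.02:
  f = 0.02 → V = √(2·2.97e+04·0.18/(0.02·222·1710)) = 1.187 m/s; Re = ρVD/μ = 1.739e+05; f → 0.01614
  f = 0.01614 → V = 1.321 m/s; Re = 1.936e+05; f → 0.01581
  f = 0.01581 → V = 1.335 m/s; Re = 1.956e+05; f → 0.01579
Converged (Δf/f < 1%). With the final f = 0.01579: V = √(2·2.97e+04·0.18/(0.01579·222·1710)) = 1.336 m/s.

V ≈ 1.34 m/s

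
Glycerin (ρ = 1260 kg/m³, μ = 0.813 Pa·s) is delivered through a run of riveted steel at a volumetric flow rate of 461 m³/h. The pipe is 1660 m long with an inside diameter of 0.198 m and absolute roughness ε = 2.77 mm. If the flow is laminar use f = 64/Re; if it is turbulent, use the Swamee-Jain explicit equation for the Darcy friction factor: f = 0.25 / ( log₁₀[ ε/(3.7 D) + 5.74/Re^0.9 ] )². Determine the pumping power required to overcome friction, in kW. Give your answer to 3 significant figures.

Q = 461 m³/h = 461/3600 = 0.1281 m³/s.
Cross-sectional area A = πD²/4 = π(0.198)²/4 = 0.03079 m²; mean velocity V = Q/A = 0.1281/0.03079 = 4.159 m/s.
Reynolds number Re = ρVD/μ = 1260 · 4.159 · 0.198 / 0.813 = 1276.
Re < 2300 → laminar flow, so f = 64/Re = 64/1276 = 0.05015 (the turbulent correlation is not needed).
Darcy-Weisbach: ΔP = f(L/D)(ρV²/2) = 0.05015·(1660/0.198)·(1260·4.159²/2) = 0.05015·8384·1.09e+04 = 4.581e+06 Pa.
Pumping power P = QΔP = 0.1281·4.581e+06 = 586700 W = 587 kW.

P ≈ 587 kW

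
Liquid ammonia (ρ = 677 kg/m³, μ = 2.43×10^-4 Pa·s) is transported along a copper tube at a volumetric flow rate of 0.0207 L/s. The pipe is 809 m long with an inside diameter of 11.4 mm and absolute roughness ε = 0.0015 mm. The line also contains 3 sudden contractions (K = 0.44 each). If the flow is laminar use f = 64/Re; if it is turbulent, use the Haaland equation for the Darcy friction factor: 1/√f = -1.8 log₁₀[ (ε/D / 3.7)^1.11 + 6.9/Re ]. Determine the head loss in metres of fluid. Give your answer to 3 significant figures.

h_f ≈ 5.22 m

Q = 0.0207 L/s = 0.0207/1000 = 2.07e-05 m³/s.
Cross-sectional area A = πD²/4 = π(0.0114)²/4 = 0.0001021 m²; mean velocity V = Q/A = 2.07e-05/0.0001021 = 0.2028 m/s.
Reynolds number Re = ρVD/μ = 677 · 0.2028 · 0.0114 / 0.000243 = 6441.
Re > 4000 → turbulent. Relative roughness ε/D = 1.5e-06/0.0114 = 0.000132. Haaland: 1/√f = -1.8 log₁₀[(0.000132/3.7)^1.11 + 6.9/6441] = -1.8 log₁₀[1.15e-05 + 0.00107] = 5.338, so f = 0.0351.
Total minor-loss coefficient ΣK = 3·0.44 = 1.32.
ΔP = [f·L/D + ΣK]·(ρV²/2) = [0.0351·809/0.0114 + 1.32]·(677·0.2028²/2) = [2491 + 1.32]·13.92 = 3.469e+04 Pa.
Head loss h_f = ΔP/(ρg) = 3.469e+04/(677·9.81) = 5.22 m.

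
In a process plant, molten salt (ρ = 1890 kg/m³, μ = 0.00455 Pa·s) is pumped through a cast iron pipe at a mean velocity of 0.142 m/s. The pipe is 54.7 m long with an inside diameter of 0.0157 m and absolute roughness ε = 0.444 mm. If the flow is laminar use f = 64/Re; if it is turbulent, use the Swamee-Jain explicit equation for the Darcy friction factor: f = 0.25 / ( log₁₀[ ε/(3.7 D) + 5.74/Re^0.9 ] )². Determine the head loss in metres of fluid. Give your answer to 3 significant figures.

Reynolds number Re = ρVD/μ = 1890 · 0.142 · 0.0157 / 0.00455 = 926.1.
Re < 2300 → laminar flow, so f = 64/Re = 64/926.1 = 0.06911 (the turbulent correlation is not needed).
Darcy-Weisbach: ΔP = f(L/D)(ρV²/2) = 0.06911·(54.7/0.0157)·(1890·0.142²/2) = 0.06911·3484·19.05 = 4588 Pa.
Head loss h_f = ΔP/(ρg) = 4588/(1890·9.81) = 0.247 m.

h_f ≈ 0.247 m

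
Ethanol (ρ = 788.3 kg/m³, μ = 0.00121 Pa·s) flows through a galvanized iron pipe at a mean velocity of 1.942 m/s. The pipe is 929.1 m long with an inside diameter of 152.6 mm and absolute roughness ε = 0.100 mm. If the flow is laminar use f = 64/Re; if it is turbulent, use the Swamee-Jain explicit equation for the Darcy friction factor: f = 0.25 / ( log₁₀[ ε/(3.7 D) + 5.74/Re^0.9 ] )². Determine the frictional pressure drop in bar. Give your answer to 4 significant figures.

Reynolds number Re = ρVD/μ = 788.3 · 1.942 · 0.1526 / 0.00121 = 1.931e+05.
Re > 4000 → turbulent. Relative roughness ε/D = 0.0001/0.1526 = 0.000655. Swamee-Jain: f = 0.25/(log₁₀[0.000655/3.7 + 5.74/1.931e+05^0.9])² = 0.25/(log₁₀[0.000177 + 0.0001])² = 0.25/(-3.557)² = 0.01976.
Darcy-Weisbach: ΔP = f(L/D)(ρV²/2) = 0.01976·(929.1/0.1526)·(788.3·1.942²/2) = 0.01976·6088·1486 = 1.789e+05 Pa.
ΔP = 1.789e+05 Pa = 1.789 bar.

ΔP ≈ 1.789 bar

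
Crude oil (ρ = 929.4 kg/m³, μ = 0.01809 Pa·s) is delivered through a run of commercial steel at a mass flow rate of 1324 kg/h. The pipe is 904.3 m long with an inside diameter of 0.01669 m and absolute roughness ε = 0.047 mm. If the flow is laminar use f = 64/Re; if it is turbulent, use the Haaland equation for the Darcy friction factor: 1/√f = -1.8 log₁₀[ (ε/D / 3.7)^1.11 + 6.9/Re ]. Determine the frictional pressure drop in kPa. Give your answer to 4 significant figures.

ΔP ≈ 3399 kPa

ṁ = 1324 kg/h = 1324/3600 = 0.3678 kg/s.
A = πD²/4 = π(0.01669)²/4 = 0.0002188 m²; mean velocity V = ṁ/(ρA) = 0.3678/(929.4 · 0.0002188) = 1.809 m/s.
Reynolds number Re = ρVD/μ = 929.4 · 1.809 · 0.01669 / 0.0181 = 1551.
Re < 2300 → laminar flow, so f = 64/Re = 64/1551 = 0.04126 (the turbulent correlation is not needed).
Darcy-Weisbach: ΔP = f(L/D)(ρV²/2) = 0.04126·(904.3/0.01669)·(929.4·1.809²/2) = 0.04126·5.418e+04·1520 = 3.399e+06 Pa.
ΔP = 3.399e+06 Pa = 3399 kPa.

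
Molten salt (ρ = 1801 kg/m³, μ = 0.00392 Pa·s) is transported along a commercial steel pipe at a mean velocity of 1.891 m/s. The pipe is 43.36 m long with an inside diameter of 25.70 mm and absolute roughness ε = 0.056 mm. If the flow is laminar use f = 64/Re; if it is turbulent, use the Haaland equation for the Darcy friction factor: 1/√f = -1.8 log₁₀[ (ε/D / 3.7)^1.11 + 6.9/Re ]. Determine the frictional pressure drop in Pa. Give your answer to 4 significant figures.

Reynolds number Re = ρVD/μ = 1801 · 1.891 · 0.0257 / 0.00392 = 2.233e+04.
Re > 4000 → turbulent. Relative roughness ε/D = 5.6e-05/0.0257 = 0.00218. Haaland: 1/√f = -1.8 log₁₀[(0.00218/3.7)^1.11 + 6.9/2.233e+04] = -1.8 log₁₀[0.00026 + 0.000309] = 5.841, so f = 0.02931.
Darcy-Weisbach: ΔP = f(L/D)(ρV²/2) = 0.02931·(43.36/0.0257)·(1801·1.891²/2) = 0.02931·1687·3220 = 1.592e+05 Pa.

ΔP ≈ 159200 Pa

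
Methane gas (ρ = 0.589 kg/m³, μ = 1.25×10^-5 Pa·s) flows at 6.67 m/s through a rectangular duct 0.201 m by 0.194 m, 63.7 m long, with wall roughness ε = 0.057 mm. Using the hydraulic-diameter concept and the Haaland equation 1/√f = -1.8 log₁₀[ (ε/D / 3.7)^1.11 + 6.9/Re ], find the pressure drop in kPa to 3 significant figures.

Hydraulic diameter D_h = 4A/P = 4·(0.201·0.194)/(2·(0.201+0.194)) = 0.156/0.79 = 0.1974 m.
Re = ρVD_h/μ = 0.589·6.67·0.1974/1.25e-05 = 6.205e+04.
ε/D_h = 5.7e-05/0.1974 = 0.000289; Haaland gives 1/√f = -1.8 log₁₀[2.76e-05+0.000111] = 6.944, so f = 0.02074.
ΔP = f(L/D_h)(ρV²/2) = 0.02074·63.7/0.1974·13.1 = 87.67 Pa.
ΔP = 0.0877 kPa.

ΔP ≈ 0.0877 kPa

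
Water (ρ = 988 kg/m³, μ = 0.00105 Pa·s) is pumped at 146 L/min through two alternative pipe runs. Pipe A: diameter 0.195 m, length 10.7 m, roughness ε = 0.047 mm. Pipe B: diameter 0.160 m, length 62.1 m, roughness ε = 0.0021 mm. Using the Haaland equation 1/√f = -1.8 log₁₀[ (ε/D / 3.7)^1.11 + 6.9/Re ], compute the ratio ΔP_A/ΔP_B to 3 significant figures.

ΔP_A/ΔP_B ≈ 0.0682

Pipe A: V = Q/A = 0.002433/0.02986 = 0.08148 m/s; Re = 1.495e+04; ε/D = 0.000241; Haaland → f = 0.02808; ΔP_A = f(L/D)(ρV²/2) = 5.054 Pa.
Pipe B: V = Q/A = 0.002433/0.02011 = 0.121 m/s; Re = 1.822e+04; ε/D = 1.31e-05; Haaland → f = 0.02638; ΔP_B = f(L/D)(ρV²/2) = 74.07 Pa.
ΔP_A/ΔP_B = 5.054/74.07 = 0.0682.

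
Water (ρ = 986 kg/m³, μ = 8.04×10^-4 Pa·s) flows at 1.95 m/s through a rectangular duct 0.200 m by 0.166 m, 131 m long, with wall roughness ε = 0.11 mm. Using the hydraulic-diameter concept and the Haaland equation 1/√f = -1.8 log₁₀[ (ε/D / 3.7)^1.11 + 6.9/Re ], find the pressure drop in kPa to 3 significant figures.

ΔP ≈ 24.8 kPa

Hydraulic diameter D_h = 4A/P = 4·(0.2·0.166)/(2·(0.2+0.166)) = 0.1328/0.732 = 0.1814 m.
Re = ρVD_h/μ = 986·1.95·0.1814/0.000804 = 4.339e+05.
ε/D_h = 0.00011/0.1814 = 0.000606; Haaland gives 1/√f = -1.8 log₁₀[6.28e-05+1.59e-05] = 7.387, so f = 0.01833.
ΔP = f(L/D_h)(ρV²/2) = 0.01833·131/0.1814·1875 = 2.481e+04 Pa.
ΔP = 24.8 kPa.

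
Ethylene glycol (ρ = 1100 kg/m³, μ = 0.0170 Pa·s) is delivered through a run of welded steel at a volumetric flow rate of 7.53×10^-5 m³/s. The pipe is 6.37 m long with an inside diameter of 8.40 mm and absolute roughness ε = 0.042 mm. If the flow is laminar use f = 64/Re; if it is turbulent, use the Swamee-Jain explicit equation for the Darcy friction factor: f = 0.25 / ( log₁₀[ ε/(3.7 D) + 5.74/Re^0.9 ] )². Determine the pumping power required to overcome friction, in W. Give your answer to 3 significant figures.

P ≈ 5.02 W

Cross-sectional area A = πD²/4 = π(0.0084)²/4 = 5.542e-05 m²; mean velocity V = Q/A = 7.53e-05/5.542e-05 = 1.359 m/s.
Reynolds number Re = ρVD/μ = 1100 · 1.359 · 0.0084 / 0.017 = 738.5.
Re < 2300 → laminar flow, so f = 64/Re = 64/738.5 = 0.08666 (the turbulent correlation is not needed).
Darcy-Weisbach: ΔP = f(L/D)(ρV²/2) = 0.08666·(6.37/0.0084)·(1100·1.359²/2) = 0.08666·758.3·1015 = 6.673e+04 Pa.
Pumping power P = QΔP = 7.53e-05·6.673e+04 = 5.025 W = 5.02 W.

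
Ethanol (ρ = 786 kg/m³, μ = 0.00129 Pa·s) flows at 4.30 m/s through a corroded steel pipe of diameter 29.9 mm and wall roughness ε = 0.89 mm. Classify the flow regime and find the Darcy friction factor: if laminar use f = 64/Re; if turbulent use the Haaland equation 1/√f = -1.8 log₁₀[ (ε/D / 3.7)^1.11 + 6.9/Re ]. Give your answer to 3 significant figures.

f ≈ 0.0575

Re = ρVD/μ = 786·4.3·0.0299/0.00129 = 7.834e+04.
Re > 4000 → turbulent. ε/D = 0.00089/0.0299 = 0.0298; Haaland: 1/√f = -1.8 log₁₀[0.00473 + 8.81e-05] = 4.17, so f = 0.0575.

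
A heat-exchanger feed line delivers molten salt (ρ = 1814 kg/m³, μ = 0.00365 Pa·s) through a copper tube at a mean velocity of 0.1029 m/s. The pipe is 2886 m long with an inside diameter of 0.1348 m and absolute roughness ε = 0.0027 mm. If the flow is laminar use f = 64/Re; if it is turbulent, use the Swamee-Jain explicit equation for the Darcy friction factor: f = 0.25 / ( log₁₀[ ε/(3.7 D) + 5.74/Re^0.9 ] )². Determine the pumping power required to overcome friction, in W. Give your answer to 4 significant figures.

P ≈ 10.40 W

Reynolds number Re = ρVD/μ = 1814 · 0.1029 · 0.1348 / 0.00365 = 6894.
Re > 4000 → turbulent. Relative roughness ε/D = 2.7e-06/0.1348 = 2e-05. Swamee-Jain: f = 0.25/(log₁₀[2e-05/3.7 + 5.74/6894^0.9])² = 0.25/(log₁₀[5.41e-06 + 0.00202])² = 0.25/(-2.695)² = 0.03443.
Darcy-Weisbach: ΔP = f(L/D)(ρV²/2) = 0.03443·(2886/0.1348)·(1814·0.1029²/2) = 0.03443·2.141e+04·9.604 = 7080 Pa.
Q = V·A = 0.1029·0.01427 = 0.001469 m³/s.
Pumping power P = QΔP = 0.001469·7080 = 10.397 W = 10.40 W.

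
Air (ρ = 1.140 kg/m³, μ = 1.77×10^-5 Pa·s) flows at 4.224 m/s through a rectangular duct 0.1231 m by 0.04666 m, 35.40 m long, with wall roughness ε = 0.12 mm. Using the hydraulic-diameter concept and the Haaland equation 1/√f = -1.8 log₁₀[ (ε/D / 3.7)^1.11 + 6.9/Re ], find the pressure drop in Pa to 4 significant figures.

Hydraulic diameter D_h = 4A/P = 4·(0.1231·0.04666)/(2·(0.1231+0.04666)) = 0.02298/0.3395 = 0.06767 m.
Re = ρVD_h/μ = 1.14·4.224·0.06767/1.77e-05 = 1.841e+04.
ε/D_h = 0.00012/0.06767 = 0.00177; Haaland gives 1/√f = -1.8 log₁₀[0.000207+0.000375] = 5.824, so f = 0.02948.
ΔP = f(L/D_h)(ρV²/2) = 0.02948·35.4/0.06767·10.17 = 156.9 Pa.

ΔP ≈ 156.9 Pa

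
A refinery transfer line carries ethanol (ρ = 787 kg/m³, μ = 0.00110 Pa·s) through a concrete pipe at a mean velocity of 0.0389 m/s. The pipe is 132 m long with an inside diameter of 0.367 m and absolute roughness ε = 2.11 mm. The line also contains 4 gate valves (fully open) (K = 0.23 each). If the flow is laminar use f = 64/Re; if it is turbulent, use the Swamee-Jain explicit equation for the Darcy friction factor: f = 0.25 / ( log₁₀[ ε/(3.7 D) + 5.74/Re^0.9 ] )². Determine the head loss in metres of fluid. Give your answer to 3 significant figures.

Reynolds number Re = ρVD/μ = 787 · 0.0389 · 0.367 / 0.0011 = 1.021e+04.
Re > 4000 → turbulent. Relative roughness ε/D = 0.00211/0.367 = 0.00575. Swamee-Jain: f = 0.25/(log₁₀[0.00575/3.7 + 5.74/1.021e+04^0.9])² = 0.25/(log₁₀[0.00155 + 0.00141])² = 0.25/(-2.527)² = 0.03914.
Total minor-loss coefficient ΣK = 4·0.23 = 0.92.
ΔP = [f·L/D + ΣK]·(ρV²/2) = [0.03914·132/0.367 + 0.92]·(787·0.0389²/2) = [14.08 + 0.92]·0.5954 = 8.929 Pa.
Head loss h_f = ΔP/(ρg) = 8.929/(787·9.81) = 0.00116 m.

h_f ≈ 0.00116 m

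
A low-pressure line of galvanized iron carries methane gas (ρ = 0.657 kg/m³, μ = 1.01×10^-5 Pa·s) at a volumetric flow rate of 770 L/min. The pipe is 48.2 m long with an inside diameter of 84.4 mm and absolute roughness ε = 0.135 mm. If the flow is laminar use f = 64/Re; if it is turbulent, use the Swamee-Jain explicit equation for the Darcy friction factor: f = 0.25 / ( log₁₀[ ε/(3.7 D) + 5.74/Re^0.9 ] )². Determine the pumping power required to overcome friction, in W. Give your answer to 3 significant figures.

Q = 770 L/min = 770/60000 = 0.01283 m³/s.
Cross-sectional area A = πD²/4 = π(0.0844)²/4 = 0.005595 m²; mean velocity V = Q/A = 0.01283/0.005595 = 2.294 m/s.
Reynolds number Re = ρVD/μ = 0.657 · 2.294 · 0.0844 / 1.01e-05 = 1.259e+04.
Re > 4000 → turbulent. Relative roughness ε/D = 0.000135/0.0844 = 0.0016. Swamee-Jain: f = 0.25/(log₁₀[0.0016/3.7 + 5.74/1.259e+04^0.9])² = 0.25/(log₁₀[0.000432 + 0.00117])² = 0.25/(-2.795)² = 0.03201.
Darcy-Weisbach: ΔP = f(L/D)(ρV²/2) = 0.03201·(48.2/0.0844)·(0.657·2.294²/2) = 0.03201·571.1·1.728 = 31.59 Pa.
Pumping power P = QΔP = 0.01283·31.59 = 0.4055 W = 0.405 W.

P ≈ 0.405 W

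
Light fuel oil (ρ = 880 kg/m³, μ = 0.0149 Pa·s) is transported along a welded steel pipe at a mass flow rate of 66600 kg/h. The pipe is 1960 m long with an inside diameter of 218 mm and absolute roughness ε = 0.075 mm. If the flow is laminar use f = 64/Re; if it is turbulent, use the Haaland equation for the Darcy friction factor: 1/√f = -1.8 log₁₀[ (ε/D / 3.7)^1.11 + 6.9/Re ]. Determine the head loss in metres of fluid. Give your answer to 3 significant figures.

h_f ≈ 4.96 m

ṁ = 66600 kg/h = 66600/3600 = 18.5 kg/s.
A = πD²/4 = π(0.218)²/4 = 0.03733 m²; mean velocity V = ṁ/(ρA) = 18.5/(880 · 0.03733) = 0.5632 m/s.
Reynolds number Re = ρVD/μ = 880 · 0.5632 · 0.218 / 0.0149 = 7252.
Re > 4000 → turbulent. Relative roughness ε/D = 7.5e-05/0.218 = 0.000344. Haaland: 1/√f = -1.8 log₁₀[(0.000344/3.7)^1.11 + 6.9/7252] = -1.8 log₁₀[3.35e-05 + 0.000952] = 5.412, so f = 0.03414.
Darcy-Weisbach: ΔP = f(L/D)(ρV²/2) = 0.03414·(1960/0.218)·(880·0.5632²/2) = 0.03414·8991·139.6 = 4.285e+04 Pa.
Head loss h_f = ΔP/(ρg) = 4.285e+04/(880·9.81) = 4.96 m.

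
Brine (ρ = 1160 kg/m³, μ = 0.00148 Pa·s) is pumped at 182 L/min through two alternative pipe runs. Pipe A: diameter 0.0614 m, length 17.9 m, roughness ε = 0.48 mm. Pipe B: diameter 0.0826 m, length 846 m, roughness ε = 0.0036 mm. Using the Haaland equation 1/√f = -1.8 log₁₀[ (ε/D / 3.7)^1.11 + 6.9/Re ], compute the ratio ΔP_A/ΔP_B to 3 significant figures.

Pipe A: V = Q/A = 0.003033/0.002961 = 1.024 m/s; Re = 4.93e+04; ε/D = 0.00782; Haaland → f = 0.03629; ΔP_A = f(L/D)(ρV²/2) = 6441 Pa.
Pipe B: V = Q/A = 0.003033/0.005359 = 0.5661 m/s; Re = 3.665e+04; ε/D = 4.36e-05; Haaland → f = 0.02233; ΔP_B = f(L/D)(ρV²/2) = 4.251e+04 Pa.
ΔP_A/ΔP_B = 6441/4.251e+04 = 0.152.

ΔP_A/ΔP_B ≈ 0.152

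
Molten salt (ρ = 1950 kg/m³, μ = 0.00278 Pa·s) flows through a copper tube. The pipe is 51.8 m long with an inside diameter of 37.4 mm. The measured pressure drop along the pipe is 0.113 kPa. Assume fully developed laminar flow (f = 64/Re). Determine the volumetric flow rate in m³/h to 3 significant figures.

Q ≈ 0.136 m³/h

For laminar flow, f = 64/Re with Re = ρVD/μ, so Darcy-Weisbach reduces to ΔP = 32μLV/D². Solving for V: V = ΔP·D²/(32μL) = 113·(0.0374)²/(32·0.00278·51.8) = 0.0343 m/s.
Check: Re = ρVD/μ = 1950·0.0343·0.0374/0.00278 = 899.8 < 2300, so the laminar assumption holds.
Q = V·A = 0.0343·(π/4·0.0374²) = 3.768e-05 m³/s = 0.136 m³/h.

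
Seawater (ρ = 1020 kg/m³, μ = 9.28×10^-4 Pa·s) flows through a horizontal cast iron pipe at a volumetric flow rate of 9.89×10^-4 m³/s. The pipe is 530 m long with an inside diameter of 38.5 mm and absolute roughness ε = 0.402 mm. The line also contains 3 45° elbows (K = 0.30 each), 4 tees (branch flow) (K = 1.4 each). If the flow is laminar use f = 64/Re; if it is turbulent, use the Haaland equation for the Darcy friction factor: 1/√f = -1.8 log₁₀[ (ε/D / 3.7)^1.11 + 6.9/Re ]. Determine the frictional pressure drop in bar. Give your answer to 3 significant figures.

ΔP ≈ 2.05 bar

Cross-sectional area A = πD²/4 = π(0.0385)²/4 = 0.001164 m²; mean velocity V = Q/A = 0.000989/0.001164 = 0.8495 m/s.
Reynolds number Re = ρVD/μ = 1020 · 0.8495 · 0.0385 / 0.000928 = 3.595e+04.
Re > 4000 → turbulent. Relative roughness ε/D = 0.000402/0.0385 = 0.0104. Haaland: 1/√f = -1.8 log₁₀[(0.0104/3.7)^1.11 + 6.9/3.595e+04] = -1.8 log₁₀[0.00148 + 0.000192] = 4.998, so f = 0.04003.
Total minor-loss coefficient ΣK = 3·0.3 + 4·1.4 = 6.5.
ΔP = [f·L/D + ΣK]·(ρV²/2) = [0.04003·530/0.0385 + 6.5]·(1020·0.8495²/2) = [551 + 6.5]·368.1 = 2.052e+05 Pa.
ΔP = 2.052e+05 Pa = 2.05 bar.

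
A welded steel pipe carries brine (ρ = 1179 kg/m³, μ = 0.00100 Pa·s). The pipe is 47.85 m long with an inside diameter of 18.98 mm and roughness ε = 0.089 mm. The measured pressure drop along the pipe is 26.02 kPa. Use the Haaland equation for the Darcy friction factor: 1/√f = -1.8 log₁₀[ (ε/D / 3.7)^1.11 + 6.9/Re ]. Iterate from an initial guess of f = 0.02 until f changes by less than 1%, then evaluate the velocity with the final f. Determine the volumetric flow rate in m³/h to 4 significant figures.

Q ≈ 0.7234 m³/h

Rearranging Darcy-Weisbach: V = √(2·ΔP·D/(f·L·ρ)). With ε/D = 8.9e-05/0.01898 = 0.00469, iterate starting from f = 0.02:
  f = 0.02 → V = √(2·2.602e+04·0.01898/(0.02·47.85·1179)) = 0.9356 m/s; Re = ρVD/μ = 2.094e+04; f → 0.03367
  f = 0.03367 → V = 0.7211 m/s; Re = 1.614e+04; f → 0.03465
  f = 0.03465 → V = 0.7109 m/s; Re = 1.591e+04; f → 0.03471
Converged (Δf/f < 1%). With the final f = 0.03471: V = √(2·2.602e+04·0.01898/(0.03471·47.85·1179)) = 0.7102 m/s.
Q = V·A = 0.7102·(π/4·0.01898²) = 0.000201 m³/s = 0.7234 m³/h.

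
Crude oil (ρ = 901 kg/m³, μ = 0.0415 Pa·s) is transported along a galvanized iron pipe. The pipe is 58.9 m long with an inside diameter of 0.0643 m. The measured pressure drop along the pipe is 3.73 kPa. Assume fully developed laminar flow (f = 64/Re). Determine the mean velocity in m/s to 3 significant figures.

V ≈ 0.197 m/s

For laminar flow, f = 64/Re with Re = ρVD/μ, so Darcy-Weisbach reduces to ΔP = 32μLV/D². Solving for V: V = ΔP·D²/(32μL) = 3730·(0.0643)²/(32·0.0415·58.9) = 0.1972 m/s.
Check: Re = ρVD/μ = 901·0.1972·0.0643/0.0415 = 275.2 < 2300, so the laminar assumption holds.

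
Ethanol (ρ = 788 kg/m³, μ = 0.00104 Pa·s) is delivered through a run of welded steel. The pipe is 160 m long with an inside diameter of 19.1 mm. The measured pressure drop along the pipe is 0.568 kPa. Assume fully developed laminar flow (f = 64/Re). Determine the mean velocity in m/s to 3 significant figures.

For laminar flow, f = 64/Re with Re = ρVD/μ, so Darcy-Weisbach reduces to ΔP = 32μLV/D². Solving for V: V = ΔP·D²/(32μL) = 568·(0.0191)²/(32·0.00104·160) = 0.03891 m/s.
Check: Re = ρVD/μ = 788·0.03891·0.0191/0.00104 = 563.2 < 2300, so the laminar assumption holds.

V ≈ 0.0389 m/s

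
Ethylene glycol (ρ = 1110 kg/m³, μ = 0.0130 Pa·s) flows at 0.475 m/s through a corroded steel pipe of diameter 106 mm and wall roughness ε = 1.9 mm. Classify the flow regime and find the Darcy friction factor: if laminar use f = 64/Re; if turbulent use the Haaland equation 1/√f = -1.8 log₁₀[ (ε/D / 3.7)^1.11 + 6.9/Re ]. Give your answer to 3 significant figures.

Re = ρVD/μ = 1110·0.475·0.106/0.013 = 4299.
Re > 4000 → turbulent. ε/D = 0.0019/0.106 = 0.0179; Haaland: 1/√f = -1.8 log₁₀[0.0027 + 0.0016] = 4.26, so f = 0.05511.

f ≈ 0.0551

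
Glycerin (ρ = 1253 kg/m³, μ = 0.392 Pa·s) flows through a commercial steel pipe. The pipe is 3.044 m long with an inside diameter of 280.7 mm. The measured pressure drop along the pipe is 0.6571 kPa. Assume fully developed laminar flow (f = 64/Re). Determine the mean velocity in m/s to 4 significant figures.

V ≈ 1.356 m/s

For laminar flow, f = 64/Re with Re = ρVD/μ, so Darcy-Weisbach reduces to ΔP = 32μLV/D². Solving for V: V = ΔP·D²/(32μL) = 657.1·(0.2807)²/(32·0.392·3.044) = 1.356 m/s.
Check: Re = ρVD/μ = 1253·1.356·0.2807/0.392 = 1217 < 2300, so the laminar assumption holds.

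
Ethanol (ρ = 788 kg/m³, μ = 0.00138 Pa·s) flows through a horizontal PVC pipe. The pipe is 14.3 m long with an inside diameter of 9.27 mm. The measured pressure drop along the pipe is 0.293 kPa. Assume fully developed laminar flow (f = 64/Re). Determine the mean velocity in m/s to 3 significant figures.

For laminar flow, f = 64/Re with Re = ρVD/μ, so Darcy-Weisbach reduces to ΔP = 32μLV/D². Solving for V: V = ΔP·D²/(32μL) = 293·(0.00927)²/(32·0.00138·14.3) = 0.03987 m/s.
Check: Re = ρVD/μ = 788·0.03987·0.00927/0.00138 = 211.1 < 2300, so the laminar assumption holds.

V ≈ 0.0399 m/s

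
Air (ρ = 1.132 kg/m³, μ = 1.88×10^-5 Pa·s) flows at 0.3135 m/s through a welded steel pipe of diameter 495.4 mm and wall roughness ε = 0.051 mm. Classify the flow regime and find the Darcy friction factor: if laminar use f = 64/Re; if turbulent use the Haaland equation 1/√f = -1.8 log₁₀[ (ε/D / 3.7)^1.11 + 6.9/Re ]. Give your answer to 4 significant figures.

f ≈ 0.03157

Re = ρVD/μ = 1.132·0.3135·0.4954/1.88e-05 = 9352.
Re > 4000 → turbulent. ε/D = 5.1e-05/0.4954 = 0.000103; Haaland: 1/√f = -1.8 log₁₀[8.78e-06 + 0.000738] = 5.628, so f = 0.03157.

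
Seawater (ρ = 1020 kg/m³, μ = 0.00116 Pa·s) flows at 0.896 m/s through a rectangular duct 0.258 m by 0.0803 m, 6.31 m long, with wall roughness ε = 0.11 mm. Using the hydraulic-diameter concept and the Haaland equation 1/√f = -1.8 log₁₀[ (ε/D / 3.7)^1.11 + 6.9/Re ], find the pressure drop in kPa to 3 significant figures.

Hydraulic diameter D_h = 4A/P = 4·(0.258·0.0803)/(2·(0.258+0.0803)) = 0.08287/0.6766 = 0.1225 m.
Re = ρVD_h/μ = 1020·0.896·0.1225/0.00116 = 9.65e+04.
ε/D_h = 0.00011/0.1225 = 0.000898; Haaland gives 1/√f = -1.8 log₁₀[9.72e-05+7.15e-05] = 6.791, so f = 0.02168.
ΔP = f(L/D_h)(ρV²/2) = 0.02168·6.31/0.1225·409.4 = 457.3 Pa.
ΔP = 0.457 kPa.

ΔP ≈ 0.457 kPa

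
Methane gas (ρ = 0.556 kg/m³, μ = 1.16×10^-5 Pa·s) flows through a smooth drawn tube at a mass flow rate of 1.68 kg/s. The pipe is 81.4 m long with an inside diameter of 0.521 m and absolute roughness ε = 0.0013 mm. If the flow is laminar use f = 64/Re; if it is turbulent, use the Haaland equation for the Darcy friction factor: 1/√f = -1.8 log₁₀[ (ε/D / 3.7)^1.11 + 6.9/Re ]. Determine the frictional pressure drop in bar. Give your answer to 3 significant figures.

ΔP ≈ 0.00122 bar

A = πD²/4 = π(0.521)²/4 = 0.2132 m²; mean velocity V = ṁ/(ρA) = 1.68/(0.556 · 0.2132) = 14.17 m/s.
Reynolds number Re = ρVD/μ = 0.556 · 14.17 · 0.521 / 1.16e-05 = 3.539e+05.
Re > 4000 → turbulent. Relative roughness ε/D = 1.3e-06/0.521 = 2.5e-06. Haaland: 1/√f = -1.8 log₁₀[(2.5e-06/3.7)^1.11 + 6.9/3.539e+05] = -1.8 log₁₀[1.41e-07 + 1.95e-05] = 8.472, so f = 0.01393.
Darcy-Weisbach: ΔP = f(L/D)(ρV²/2) = 0.01393·(81.4/0.521)·(0.556·14.17²/2) = 0.01393·156.2·55.84 = 121.5 Pa.
ΔP = 121.5 Pa = 0.00122 bar.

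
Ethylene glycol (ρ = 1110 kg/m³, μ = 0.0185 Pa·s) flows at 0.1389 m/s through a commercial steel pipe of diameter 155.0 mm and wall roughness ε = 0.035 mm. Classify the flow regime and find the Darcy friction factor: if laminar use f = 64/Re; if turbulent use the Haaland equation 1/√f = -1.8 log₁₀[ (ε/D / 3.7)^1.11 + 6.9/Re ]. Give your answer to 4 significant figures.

Re = ρVD/μ = 1110·0.1389·0.155/0.0185 = 1292.
Re < 2300 → laminar, so f = 64/Re = 0.04954 (roughness is irrelevant in laminar flow).

f ≈ 0.04954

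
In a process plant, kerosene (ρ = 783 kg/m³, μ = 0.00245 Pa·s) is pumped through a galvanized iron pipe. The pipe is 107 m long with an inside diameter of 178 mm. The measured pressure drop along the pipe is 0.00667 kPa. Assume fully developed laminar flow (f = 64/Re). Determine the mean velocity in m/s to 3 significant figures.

V ≈ 0.0252 m/s

For laminar flow, f = 64/Re with Re = ρVD/μ, so Darcy-Weisbach reduces to ΔP = 32μLV/D². Solving for V: V = ΔP·D²/(32μL) = 6.67·(0.178)²/(32·0.00245·107) = 0.02519 m/s.
Check: Re = ρVD/μ = 783·0.02519·0.178/0.00245 = 1433 < 2300, so the laminar assumption holds.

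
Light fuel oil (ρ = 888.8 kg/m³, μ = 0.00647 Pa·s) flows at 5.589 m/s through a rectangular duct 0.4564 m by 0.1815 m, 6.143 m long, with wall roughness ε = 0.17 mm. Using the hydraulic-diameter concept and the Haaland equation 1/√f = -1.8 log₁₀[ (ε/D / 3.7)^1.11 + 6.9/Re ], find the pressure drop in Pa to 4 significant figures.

Hydraulic diameter D_h = 4A/P = 4·(0.4564·0.1815)/(2·(0.4564+0.1815)) = 0.3313/1.276 = 0.2597 m.
Re = ρVD_h/μ = 888.8·5.589·0.2597/0.00647 = 1.994e+05.
ε/D_h = 0.00017/0.2597 = 0.000655; Haaland gives 1/√f = -1.8 log₁₀[6.84e-05+3.46e-05] = 7.177, so f = 0.01941.
ΔP = f(L/D_h)(ρV²/2) = 0.01941·6.143/0.2597·1.388e+04 = 6374 Pa.

ΔP ≈ 6374 Pa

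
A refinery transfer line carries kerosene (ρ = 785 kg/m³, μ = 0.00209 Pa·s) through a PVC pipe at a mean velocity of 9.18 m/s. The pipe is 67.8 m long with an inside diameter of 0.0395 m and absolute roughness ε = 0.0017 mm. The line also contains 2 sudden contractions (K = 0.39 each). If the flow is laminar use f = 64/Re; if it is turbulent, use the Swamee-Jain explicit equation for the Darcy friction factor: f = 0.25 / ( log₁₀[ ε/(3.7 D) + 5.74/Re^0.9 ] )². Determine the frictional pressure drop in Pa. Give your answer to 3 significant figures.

ΔP ≈ 995000 Pa

Reynolds number Re = ρVD/μ = 785 · 9.18 · 0.0395 / 0.00209 = 1.362e+05.
Re > 4000 → turbulent. Relative roughness ε/D = 1.7e-06/0.0395 = 4.3e-05. Swamee-Jain: f = 0.25/(log₁₀[4.3e-05/3.7 + 5.74/1.362e+05^0.9])² = 0.25/(log₁₀[1.16e-05 + 0.000137])² = 0.25/(-3.827)² = 0.01707.
Total minor-loss coefficient ΣK = 2·0.39 = 0.78.
ΔP = [f·L/D + ΣK]·(ρV²/2) = [0.01707·67.8/0.0395 + 0.78]·(785·9.18²/2) = [29.31 + 0.78]·3.308e+04 = 9.952e+05 Pa.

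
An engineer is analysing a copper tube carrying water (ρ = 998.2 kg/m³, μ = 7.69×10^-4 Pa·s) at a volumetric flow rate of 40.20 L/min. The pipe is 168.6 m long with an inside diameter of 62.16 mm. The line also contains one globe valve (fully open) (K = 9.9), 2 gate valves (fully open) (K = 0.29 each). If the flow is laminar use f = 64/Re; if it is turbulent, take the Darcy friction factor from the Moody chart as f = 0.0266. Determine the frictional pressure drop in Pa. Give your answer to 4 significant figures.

ΔP ≈ 2010 Pa

Q = 40.20 L/min = 40.20/60000 = 0.00067 m³/s.
Cross-sectional area A = πD²/4 = π(0.06216)²/4 = 0.003035 m²; mean velocity V = Q/A = 0.00067/0.003035 = 0.2208 m/s.
Reynolds number Re = ρVD/μ = 998.2 · 0.2208 · 0.06216 / 0.000769 = 1.781e+04.
Re > 4000 → turbulent; use the Moody-chart value f = 0.0266.
Total minor-loss coefficient ΣK = 1·9.9 + 2·0.29 = 10.5.
ΔP = [f·L/D + ΣK]·(ρV²/2) = [0.0266·168.6/0.06216 + 10.5]·(998.2·0.2208²/2) = [72.15 + 10.5]·24.33 = 2010 Pa.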